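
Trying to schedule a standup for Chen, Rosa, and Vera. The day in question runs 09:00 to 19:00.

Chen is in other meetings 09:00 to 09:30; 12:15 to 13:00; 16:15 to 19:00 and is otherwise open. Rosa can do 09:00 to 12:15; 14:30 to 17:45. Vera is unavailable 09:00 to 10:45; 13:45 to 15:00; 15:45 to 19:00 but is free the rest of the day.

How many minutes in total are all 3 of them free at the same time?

Chen free: 09:30-12:15, 13:00-16:15 (invert busy blocks within the working day).
Rosa free: 09:00-12:15, 14:30-17:45.
Vera free: 10:45-13:45, 15:00-15:45 (invert busy blocks within the working day).
Chen ∩ Rosa: 09:30-12:15, 14:30-16:15.
Chen ∩ Rosa ∩ Vera: 10:45-12:15, 15:00-15:45.
Summing the common windows: 90 + 45 = 135 minutes.

135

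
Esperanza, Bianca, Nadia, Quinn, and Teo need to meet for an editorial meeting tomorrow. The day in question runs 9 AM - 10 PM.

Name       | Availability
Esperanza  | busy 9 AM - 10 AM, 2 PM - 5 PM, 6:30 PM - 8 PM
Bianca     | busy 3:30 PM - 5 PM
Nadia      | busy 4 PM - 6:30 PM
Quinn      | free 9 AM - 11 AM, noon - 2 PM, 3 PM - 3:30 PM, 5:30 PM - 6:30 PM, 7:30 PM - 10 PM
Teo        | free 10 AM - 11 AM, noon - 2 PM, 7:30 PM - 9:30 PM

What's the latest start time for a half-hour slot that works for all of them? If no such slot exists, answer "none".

Esperanza free: 10:00-14:00, 17:00-18:30, 20:00-22:00 (invert busy blocks within the working day).
Bianca free: 09:00-15:30, 17:00-22:00 (invert busy blocks within the working day).
Nadia free: 09:00-16:00, 18:30-22:00 (invert busy blocks within the working day).
Quinn free: 09:00-11:00, 12:00-14:00, 15:00-15:30, 17:30-18:30, 19:30-22:00.
Teo free: 10:00-11:00, 12:00-14:00, 19:30-21:30.
Esperanza ∩ Bianca: 10:00-14:00, 17:00-18:30, 20:00-22:00.
Esperanza ∩ Bianca ∩ Nadia: 10:00-14:00, 20:00-22:00.
Esperanza ∩ Bianca ∩ Nadia ∩ Quinn: 10:00-11:00, 12:00-14:00, 20:00-22:00.
Esperanza ∩ Bianca ∩ Nadia ∩ Quinn ∩ Teo: 10:00-11:00, 12:00-14:00, 20:00-21:30.
The last common window of at least 30 minutes is 20:00-21:30; a 30-minute meeting can start as late as 21:00 and still end by 21:30.

21:00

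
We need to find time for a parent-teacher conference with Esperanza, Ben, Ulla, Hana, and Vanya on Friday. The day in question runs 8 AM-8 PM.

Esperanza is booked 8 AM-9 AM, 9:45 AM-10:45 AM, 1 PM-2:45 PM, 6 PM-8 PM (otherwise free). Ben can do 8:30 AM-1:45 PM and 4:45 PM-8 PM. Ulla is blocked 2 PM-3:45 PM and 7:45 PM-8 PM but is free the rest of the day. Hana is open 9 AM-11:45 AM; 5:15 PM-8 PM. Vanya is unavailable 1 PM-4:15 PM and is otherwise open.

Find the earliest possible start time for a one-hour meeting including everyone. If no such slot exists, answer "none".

10:45

Esperanza free: 09:00-09:45, 10:45-13:00, 14:45-18:00 (invert busy blocks within the working day).
Ben free: 08:30-13:45, 16:45-20:00.
Ulla free: 08:00-14:00, 15:45-19:45 (invert busy blocks within the working day).
Hana free: 09:00-11:45, 17:15-20:00.
Vanya free: 08:00-13:00, 16:15-20:00 (invert busy blocks within the working day).
Esperanza ∩ Ben: 09:00-09:45, 10:45-13:00, 16:45-18:00.
Esperanza ∩ Ben ∩ Ulla: 09:00-09:45, 10:45-13:00, 16:45-18:00.
Esperanza ∩ Ben ∩ Ulla ∩ Hana: 09:00-09:45, 10:45-11:45, 17:15-18:00.
Esperanza ∩ Ben ∩ Ulla ∩ Hana ∩ Vanya: 09:00-09:45, 10:45-11:45, 17:15-18:00.
The first common window of at least 60 minutes is 10:45-11:45, so the earliest start is 10:45.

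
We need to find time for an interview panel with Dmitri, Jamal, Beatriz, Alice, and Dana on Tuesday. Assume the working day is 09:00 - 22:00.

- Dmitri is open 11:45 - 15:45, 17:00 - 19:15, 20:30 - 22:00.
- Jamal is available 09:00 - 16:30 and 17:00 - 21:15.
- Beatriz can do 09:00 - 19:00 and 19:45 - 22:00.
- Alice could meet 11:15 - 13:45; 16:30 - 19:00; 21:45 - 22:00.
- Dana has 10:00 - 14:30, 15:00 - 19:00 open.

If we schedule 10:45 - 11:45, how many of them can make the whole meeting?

3

Jamal, Beatriz, and Dana can make the full 10:45-11:45 slot — that's 3.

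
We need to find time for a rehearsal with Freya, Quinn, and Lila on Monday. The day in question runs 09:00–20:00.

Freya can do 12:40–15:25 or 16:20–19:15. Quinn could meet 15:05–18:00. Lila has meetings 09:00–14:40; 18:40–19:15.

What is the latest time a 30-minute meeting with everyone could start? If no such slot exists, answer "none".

Freya free: 12:40-15:25, 16:20-19:15.
Quinn free: 15:05-18:00.
Lila free: 14:40-18:40, 19:15-20:00 (invert busy blocks within the working day).
Freya ∩ Quinn: 15:05-15:25, 16:20-18:00.
Freya ∩ Quinn ∩ Lila: 15:05-15:25, 16:20-18:00.
The last common window of at least 30 minutes is 16:20-18:00; a 30-minute meeting can start as late as 17:30 and still end by 18:00.

17:30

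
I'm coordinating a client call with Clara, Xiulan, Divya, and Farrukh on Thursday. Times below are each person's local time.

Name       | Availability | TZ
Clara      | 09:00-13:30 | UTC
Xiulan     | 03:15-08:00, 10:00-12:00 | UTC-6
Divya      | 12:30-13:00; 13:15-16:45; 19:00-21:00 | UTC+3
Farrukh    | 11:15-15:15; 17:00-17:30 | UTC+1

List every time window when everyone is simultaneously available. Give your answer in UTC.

Clara in UTC: 09:00-13:30.
Xiulan in UTC: 09:15-14:00, 16:00-18:00 (add 6h to convert from UTC-6).
Divya in UTC: 09:30-10:00, 10:15-13:45, 16:00-18:00 (subtract 3h to convert from UTC+3).
Farrukh in UTC: 10:15-14:15, 16:00-16:30 (subtract 1h to convert from UTC+1).
Clara ∩ Xiulan: 09:15-13:30.
Clara ∩ Xiulan ∩ Divya: 09:30-10:00, 10:15-13:30.
Clara ∩ Xiulan ∩ Divya ∩ Farrukh: 10:15-13:30.

10:15-13:30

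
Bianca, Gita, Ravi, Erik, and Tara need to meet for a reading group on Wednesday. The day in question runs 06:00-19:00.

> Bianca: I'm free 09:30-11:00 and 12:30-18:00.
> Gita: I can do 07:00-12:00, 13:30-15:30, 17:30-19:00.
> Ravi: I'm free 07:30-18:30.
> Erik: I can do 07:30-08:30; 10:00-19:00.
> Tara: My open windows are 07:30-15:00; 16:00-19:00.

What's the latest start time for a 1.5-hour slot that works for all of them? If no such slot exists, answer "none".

13:30

Bianca ∩ Gita: 09:30-11:00, 13:30-15:30, 17:30-18:00.
Bianca ∩ Gita ∩ Ravi: 09:30-11:00, 13:30-15:30, 17:30-18:00.
Bianca ∩ Gita ∩ Ravi ∩ Erik: 10:00-11:00, 13:30-15:30, 17:30-18:00.
Bianca ∩ Gita ∩ Ravi ∩ Erik ∩ Tara: 10:00-11:00, 13:30-15:00, 17:30-18:00.
So the common availability across everyone is 10:00-11:00, 13:30-15:00, 17:30-18:00.
The last common window of at least 90 minutes is 13:30-15:00; a 90-minute meeting can start as late as 13:30 and still end by 15:00.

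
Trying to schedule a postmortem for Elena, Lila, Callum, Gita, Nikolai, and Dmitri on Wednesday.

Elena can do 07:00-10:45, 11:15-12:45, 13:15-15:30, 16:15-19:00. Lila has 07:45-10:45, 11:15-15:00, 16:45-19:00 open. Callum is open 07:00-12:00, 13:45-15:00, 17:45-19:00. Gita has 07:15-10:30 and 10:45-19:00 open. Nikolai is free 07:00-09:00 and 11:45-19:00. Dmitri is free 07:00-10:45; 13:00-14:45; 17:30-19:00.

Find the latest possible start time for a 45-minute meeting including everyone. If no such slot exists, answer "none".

18:15

Elena ∩ Lila: 07:45-10:45, 11:15-12:45, 13:15-15:00, 16:45-19:00.
Elena ∩ Lila ∩ Callum: 07:45-10:45, 11:15-12:00, 13:45-15:00, 17:45-19:00.
Elena ∩ Lila ∩ Callum ∩ Gita: 07:45-10:30, 11:15-12:00, 13:45-15:00, 17:45-19:00.
Elena ∩ Lila ∩ Callum ∩ Gita ∩ Nikolai: 07:45-09:00, 11:45-12:00, 13:45-15:00, 17:45-19:00.
Elena ∩ Lila ∩ Callum ∩ Gita ∩ Nikolai ∩ Dmitri: 07:45-09:00, 13:45-14:45, 17:45-19:00.
The last common window of at least 45 minutes is 17:45-19:00; a 45-minute meeting can start as late as 18:15 and still end by 19:00.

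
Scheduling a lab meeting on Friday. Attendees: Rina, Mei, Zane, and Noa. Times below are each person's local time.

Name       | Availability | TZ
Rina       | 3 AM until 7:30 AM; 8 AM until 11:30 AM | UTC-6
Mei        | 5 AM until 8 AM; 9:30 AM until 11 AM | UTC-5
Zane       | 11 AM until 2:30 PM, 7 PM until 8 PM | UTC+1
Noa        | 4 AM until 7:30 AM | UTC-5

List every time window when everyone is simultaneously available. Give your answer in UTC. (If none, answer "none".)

10:00-12:30

Rina in UTC: 09:00-13:30, 14:00-17:30 (add 6h to convert from UTC-6).
Mei in UTC: 10:00-13:00, 14:30-16:00 (add 5h to convert from UTC-5).
Zane in UTC: 10:00-13:30, 18:00-19:00 (subtract 1h to convert from UTC+1).
Noa in UTC: 09:00-12:30 (add 5h to convert from UTC-5).
Rina ∩ Mei: 10:00-13:00, 14:30-16:00.
Rina ∩ Mei ∩ Zane: 10:00-13:00.
Rina ∩ Mei ∩ Zane ∩ Noa: 10:00-12:30.
Those are the intersection windows.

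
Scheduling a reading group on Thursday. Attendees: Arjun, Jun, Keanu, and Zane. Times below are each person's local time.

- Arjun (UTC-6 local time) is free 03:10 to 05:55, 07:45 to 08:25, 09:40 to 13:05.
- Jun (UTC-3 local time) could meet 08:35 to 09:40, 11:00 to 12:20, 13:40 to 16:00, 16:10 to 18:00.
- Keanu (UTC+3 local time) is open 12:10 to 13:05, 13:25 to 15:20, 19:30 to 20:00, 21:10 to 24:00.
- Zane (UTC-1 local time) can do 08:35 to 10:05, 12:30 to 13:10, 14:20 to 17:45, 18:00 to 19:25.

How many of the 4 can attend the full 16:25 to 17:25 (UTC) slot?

2

Arjun in UTC: 09:10-11:55, 13:45-14:25, 15:40-19:05 (add 6h to convert from UTC-6).
Jun in UTC: 11:35-12:40, 14:00-15:20, 16:40-19:00, 19:10-21:00 (add 3h to convert from UTC-3).
Keanu in UTC: 09:10-10:05, 10:25-12:20, 16:30-17:00, 18:10-21:00 (subtract 3h to convert from UTC+3).
Zane in UTC: 09:35-11:05, 13:30-14:10, 15:20-18:45, 19:00-20:25 (add 1h to convert from UTC-1).
Arjun and Zane can make the full 16:25-17:25 slot — that's 2.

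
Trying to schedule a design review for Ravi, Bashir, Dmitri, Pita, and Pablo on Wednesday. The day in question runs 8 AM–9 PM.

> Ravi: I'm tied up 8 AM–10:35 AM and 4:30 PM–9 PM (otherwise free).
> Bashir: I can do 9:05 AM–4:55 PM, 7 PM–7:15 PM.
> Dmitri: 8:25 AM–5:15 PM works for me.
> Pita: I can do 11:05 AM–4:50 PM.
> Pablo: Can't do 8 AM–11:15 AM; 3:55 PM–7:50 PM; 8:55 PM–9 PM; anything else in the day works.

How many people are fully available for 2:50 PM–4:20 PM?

4

Ravi free: 10:35-16:30 (invert busy blocks within the working day).
Bashir free: 09:05-16:55, 19:00-19:15.
Dmitri free: 08:25-17:15.
Pita free: 11:05-16:50.
Pablo free: 11:15-15:55, 19:50-20:55 (invert busy blocks within the working day).
Ravi, Bashir, Dmitri, and Pita can make the full 14:50-16:20 slot — that's 4.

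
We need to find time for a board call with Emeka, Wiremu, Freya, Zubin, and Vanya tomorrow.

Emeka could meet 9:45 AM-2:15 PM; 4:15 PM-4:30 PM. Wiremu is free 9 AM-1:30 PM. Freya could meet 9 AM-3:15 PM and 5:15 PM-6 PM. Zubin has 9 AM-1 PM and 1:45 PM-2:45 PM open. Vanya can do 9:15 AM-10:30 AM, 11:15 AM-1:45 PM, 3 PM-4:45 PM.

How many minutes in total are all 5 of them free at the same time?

150

Emeka ∩ Wiremu: 09:45-13:30.
Emeka ∩ Wiremu ∩ Freya: 09:45-13:30.
Emeka ∩ Wiremu ∩ Freya ∩ Zubin: 09:45-13:00.
Emeka ∩ Wiremu ∩ Freya ∩ Zubin ∩ Vanya: 09:45-10:30, 11:15-13:00.
Summing the common windows: 45 + 105 = 150 minutes.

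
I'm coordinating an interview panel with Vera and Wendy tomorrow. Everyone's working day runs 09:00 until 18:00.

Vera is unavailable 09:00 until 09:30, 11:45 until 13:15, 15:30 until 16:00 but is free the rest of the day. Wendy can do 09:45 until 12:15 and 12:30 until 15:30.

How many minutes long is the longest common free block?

135

Vera free: 09:30-11:45, 13:15-15:30, 16:00-18:00 (invert busy blocks within the working day).
Wendy free: 09:45-12:15, 12:30-15:30.
Vera ∩ Wendy: 09:45-11:45, 13:15-15:30.
So the common availability across everyone is 09:45-11:45, 13:15-15:30.
The longest is 13:15-15:30 at 135 minutes.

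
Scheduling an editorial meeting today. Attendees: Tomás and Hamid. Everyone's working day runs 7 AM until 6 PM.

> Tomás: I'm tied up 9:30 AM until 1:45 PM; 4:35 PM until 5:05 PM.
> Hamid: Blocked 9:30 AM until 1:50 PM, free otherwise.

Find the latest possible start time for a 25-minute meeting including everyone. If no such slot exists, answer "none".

17:35

Tomás free: 07:00-09:30, 13:45-16:35, 17:05-18:00 (invert busy blocks within the working day).
Hamid free: 07:00-09:30, 13:50-18:00 (invert busy blocks within the working day).
Tomás ∩ Hamid: 07:00-09:30, 13:50-16:35, 17:05-18:00.
The last common window of at least 25 minutes is 17:05-18:00; a 25-minute meeting can start as late as 17:35 and still end by 18:00.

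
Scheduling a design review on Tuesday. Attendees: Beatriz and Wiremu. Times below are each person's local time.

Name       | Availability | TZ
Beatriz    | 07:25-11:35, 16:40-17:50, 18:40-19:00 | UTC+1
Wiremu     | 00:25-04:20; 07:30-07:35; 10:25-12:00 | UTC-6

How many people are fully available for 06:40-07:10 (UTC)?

Beatriz in UTC: 06:25-10:35, 15:40-16:50, 17:40-18:00 (subtract 1h to convert from UTC+1).
Wiremu in UTC: 06:25-10:20, 13:30-13:35, 16:25-18:00 (add 6h to convert from UTC-6).
Beatriz and Wiremu can make the full 06:40-07:10 slot — that's 2.

2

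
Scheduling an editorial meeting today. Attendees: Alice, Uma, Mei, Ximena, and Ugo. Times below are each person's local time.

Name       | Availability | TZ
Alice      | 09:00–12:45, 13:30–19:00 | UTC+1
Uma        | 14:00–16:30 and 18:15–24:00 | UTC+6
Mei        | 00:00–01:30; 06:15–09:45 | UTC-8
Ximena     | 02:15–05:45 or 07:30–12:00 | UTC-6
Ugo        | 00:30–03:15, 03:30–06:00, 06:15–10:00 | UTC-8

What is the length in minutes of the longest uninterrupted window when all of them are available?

Alice in UTC: 08:00-11:45, 12:30-18:00 (subtract 1h to convert from UTC+1).
Uma in UTC: 08:00-10:30, 12:15-18:00 (subtract 6h to convert from UTC+6).
Mei in UTC: 08:00-09:30, 14:15-17:45 (add 8h to convert from UTC-8).
Ximena in UTC: 08:15-11:45, 13:30-18:00 (add 6h to convert from UTC-6).
Ugo in UTC: 08:30-11:15, 11:30-14:00, 14:15-18:00 (add 8h to convert from UTC-8).
Alice ∩ Uma: 08:00-10:30, 12:30-18:00.
Alice ∩ Uma ∩ Mei: 08:00-09:30, 14:15-17:45.
Alice ∩ Uma ∩ Mei ∩ Ximena: 08:15-09:30, 14:15-17:45.
Alice ∩ Uma ∩ Mei ∩ Ximena ∩ Ugo: 08:30-09:30, 14:15-17:45.
The longest is 14:15-17:45 at 210 minutes.

210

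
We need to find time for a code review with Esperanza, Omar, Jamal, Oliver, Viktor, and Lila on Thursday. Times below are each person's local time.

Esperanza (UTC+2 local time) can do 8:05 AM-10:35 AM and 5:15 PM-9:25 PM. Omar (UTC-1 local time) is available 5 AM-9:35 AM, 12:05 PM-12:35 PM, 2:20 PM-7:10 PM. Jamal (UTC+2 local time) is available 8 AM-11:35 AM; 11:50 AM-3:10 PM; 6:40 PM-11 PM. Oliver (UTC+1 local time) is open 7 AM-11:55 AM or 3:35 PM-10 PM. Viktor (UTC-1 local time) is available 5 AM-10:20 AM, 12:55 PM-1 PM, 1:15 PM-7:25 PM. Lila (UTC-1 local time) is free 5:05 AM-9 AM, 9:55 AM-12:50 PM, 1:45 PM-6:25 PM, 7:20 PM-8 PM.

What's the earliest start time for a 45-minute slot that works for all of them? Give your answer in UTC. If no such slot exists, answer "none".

Esperanza in UTC: 06:05-08:35, 15:15-19:25 (subtract 2h to convert from UTC+2).
Omar in UTC: 06:00-10:35, 13:05-13:35, 15:20-20:10 (add 1h to convert from UTC-1).
Jamal in UTC: 06:00-09:35, 09:50-13:10, 16:40-21:00 (subtract 2h to convert from UTC+2).
Oliver in UTC: 06:00-10:55, 14:35-21:00 (subtract 1h to convert from UTC+1).
Viktor in UTC: 06:00-11:20, 13:55-14:00, 14:15-20:25 (add 1h to convert from UTC-1).
Lila in UTC: 06:05-10:00, 10:55-13:50, 14:45-19:25, 20:20-21:00 (add 1h to convert from UTC-1).
Esperanza ∩ Omar: 06:05-08:35, 15:20-19:25.
Esperanza ∩ Omar ∩ Jamal: 06:05-08:35, 16:40-19:25.
Esperanza ∩ Omar ∩ Jamal ∩ Oliver: 06:05-08:35, 16:40-19:25.
Esperanza ∩ Omar ∩ Jamal ∩ Oliver ∩ Viktor: 06:05-08:35, 16:40-19:25.
Esperanza ∩ Omar ∩ Jamal ∩ Oliver ∩ Viktor ∩ Lila: 06:05-08:35, 16:40-19:25.
The first common window of at least 45 minutes is 06:05-08:35, so the earliest start is 06:05.

06:05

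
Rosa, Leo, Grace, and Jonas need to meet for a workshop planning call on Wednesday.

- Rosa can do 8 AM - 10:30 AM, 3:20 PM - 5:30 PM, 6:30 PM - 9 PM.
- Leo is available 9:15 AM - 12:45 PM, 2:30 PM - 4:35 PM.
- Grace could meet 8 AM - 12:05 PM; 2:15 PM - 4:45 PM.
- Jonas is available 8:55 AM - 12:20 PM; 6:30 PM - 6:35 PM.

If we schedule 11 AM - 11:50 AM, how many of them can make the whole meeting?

Leo, Grace, and Jonas can make the full 11:00-11:50 slot — that's 3.

3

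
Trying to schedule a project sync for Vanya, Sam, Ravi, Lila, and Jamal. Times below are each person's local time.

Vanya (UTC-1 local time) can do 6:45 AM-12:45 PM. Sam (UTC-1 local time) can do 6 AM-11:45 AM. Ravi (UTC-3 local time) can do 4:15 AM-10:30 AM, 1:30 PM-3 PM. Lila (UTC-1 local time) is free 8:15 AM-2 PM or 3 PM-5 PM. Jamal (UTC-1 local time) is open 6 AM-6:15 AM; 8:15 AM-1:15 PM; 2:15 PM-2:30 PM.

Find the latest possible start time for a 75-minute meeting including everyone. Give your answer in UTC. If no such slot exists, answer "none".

Vanya in UTC: 07:45-13:45 (add 1h to convert from UTC-1).
Sam in UTC: 07:00-12:45 (add 1h to convert from UTC-1).
Ravi in UTC: 07:15-13:30, 16:30-18:00 (add 3h to convert from UTC-3).
Lila in UTC: 09:15-15:00, 16:00-18:00 (add 1h to convert from UTC-1).
Jamal in UTC: 07:00-07:15, 09:15-14:15, 15:15-15:30 (add 1h to convert from UTC-1).
Vanya ∩ Sam: 07:45-12:45.
Vanya ∩ Sam ∩ Ravi: 07:45-12:45.
Vanya ∩ Sam ∩ Ravi ∩ Lila: 09:15-12:45.
Vanya ∩ Sam ∩ Ravi ∩ Lila ∩ Jamal: 09:15-12:45.
The last common window of at least 75 minutes is 09:15-12:45; a 75-minute meeting can start as late as 11:30 and still end by 12:45.

11:30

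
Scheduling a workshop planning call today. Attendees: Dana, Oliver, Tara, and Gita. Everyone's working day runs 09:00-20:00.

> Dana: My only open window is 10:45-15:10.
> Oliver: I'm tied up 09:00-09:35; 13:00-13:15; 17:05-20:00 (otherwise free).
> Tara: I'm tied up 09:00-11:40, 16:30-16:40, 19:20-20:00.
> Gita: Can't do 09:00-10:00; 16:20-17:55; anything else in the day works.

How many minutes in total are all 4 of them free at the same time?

195

Dana free: 10:45-15:10.
Oliver free: 09:35-13:00, 13:15-17:05 (invert busy blocks within the working day).
Tara free: 11:40-16:30, 16:40-19:20 (invert busy blocks within the working day).
Gita free: 10:00-16:20, 17:55-20:00 (invert busy blocks within the working day).
Dana ∩ Oliver: 10:45-13:00, 13:15-15:10.
Dana ∩ Oliver ∩ Tara: 11:40-13:00, 13:15-15:10.
Dana ∩ Oliver ∩ Tara ∩ Gita: 11:40-13:00, 13:15-15:10.
Summing the common windows: 80 + 115 = 195 minutes.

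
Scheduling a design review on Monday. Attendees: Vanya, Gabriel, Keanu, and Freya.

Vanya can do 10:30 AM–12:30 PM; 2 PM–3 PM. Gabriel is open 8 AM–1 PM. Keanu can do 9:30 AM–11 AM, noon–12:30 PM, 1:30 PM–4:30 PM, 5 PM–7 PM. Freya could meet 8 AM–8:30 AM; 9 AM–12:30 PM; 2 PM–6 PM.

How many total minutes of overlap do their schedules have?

60

Vanya ∩ Gabriel: 10:30-12:30.
Vanya ∩ Gabriel ∩ Keanu: 10:30-11:00, 12:00-12:30.
Vanya ∩ Gabriel ∩ Keanu ∩ Freya: 10:30-11:00, 12:00-12:30.
Summing the common windows: 30 + 30 = 60 minutes.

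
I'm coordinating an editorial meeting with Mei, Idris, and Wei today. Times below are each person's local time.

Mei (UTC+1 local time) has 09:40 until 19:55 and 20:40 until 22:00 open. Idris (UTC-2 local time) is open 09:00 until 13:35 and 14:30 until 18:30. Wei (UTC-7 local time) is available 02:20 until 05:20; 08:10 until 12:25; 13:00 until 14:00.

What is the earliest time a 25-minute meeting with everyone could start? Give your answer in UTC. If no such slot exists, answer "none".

Mei in UTC: 08:40-18:55, 19:40-21:00 (subtract 1h to convert from UTC+1).
Idris in UTC: 11:00-15:35, 16:30-20:30 (add 2h to convert from UTC-2).
Wei in UTC: 09:20-12:20, 15:10-19:25, 20:00-21:00 (add 7h to convert from UTC-7).
Mei ∩ Idris: 11:00-15:35, 16:30-18:55, 19:40-20:30.
Mei ∩ Idris ∩ Wei: 11:00-12:20, 15:10-15:35, 16:30-18:55, 20:00-20:30.
The first common window of at least 25 minutes is 11:00-12:20, so the earliest start is 11:00.

11:00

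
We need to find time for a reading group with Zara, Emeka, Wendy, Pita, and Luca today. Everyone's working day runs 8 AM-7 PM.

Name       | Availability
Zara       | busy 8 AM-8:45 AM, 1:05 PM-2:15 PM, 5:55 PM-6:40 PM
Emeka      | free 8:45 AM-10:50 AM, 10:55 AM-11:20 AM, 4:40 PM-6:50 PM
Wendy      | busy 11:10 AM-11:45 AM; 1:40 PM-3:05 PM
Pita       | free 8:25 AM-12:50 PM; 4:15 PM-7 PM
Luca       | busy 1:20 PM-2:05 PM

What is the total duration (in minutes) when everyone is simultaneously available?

Zara free: 08:45-13:05, 14:15-17:55, 18:40-19:00 (invert busy blocks within the working day).
Emeka free: 08:45-10:50, 10:55-11:20, 16:40-18:50.
Wendy free: 08:00-11:10, 11:45-13:40, 15:05-19:00 (invert busy blocks within the working day).
Pita free: 08:25-12:50, 16:15-19:00.
Luca free: 08:00-13:20, 14:05-19:00 (invert busy blocks within the working day).
Zara ∩ Emeka: 08:45-10:50, 10:55-11:20, 16:40-17:55, 18:40-18:50.
Zara ∩ Emeka ∩ Wendy: 08:45-10:50, 10:55-11:10, 16:40-17:55, 18:40-18:50.
Zara ∩ Emeka ∩ Wendy ∩ Pita: 08:45-10:50, 10:55-11:10, 16:40-17:55, 18:40-18:50.
Zara ∩ Emeka ∩ Wendy ∩ Pita ∩ Luca: 08:45-10:50, 10:55-11:10, 16:40-17:55, 18:40-18:50.
So the common availability across everyone is 08:45-10:50, 10:55-11:10, 16:40-17:55, 18:40-18:50.
Summing the common windows: 125 + 15 + 75 + 10 = 225 minutes.

225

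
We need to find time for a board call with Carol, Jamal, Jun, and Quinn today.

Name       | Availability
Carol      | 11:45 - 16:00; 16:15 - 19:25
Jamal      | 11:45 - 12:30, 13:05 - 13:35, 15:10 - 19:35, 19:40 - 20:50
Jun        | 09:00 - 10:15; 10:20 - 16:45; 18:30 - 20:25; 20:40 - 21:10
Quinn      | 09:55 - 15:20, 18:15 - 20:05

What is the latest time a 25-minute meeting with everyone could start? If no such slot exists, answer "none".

19:00

Carol ∩ Jamal: 11:45-12:30, 13:05-13:35, 15:10-16:00, 16:15-19:25.
Carol ∩ Jamal ∩ Jun: 11:45-12:30, 13:05-13:35, 15:10-16:00, 16:15-16:45, 18:30-19:25.
Carol ∩ Jamal ∩ Jun ∩ Quinn: 11:45-12:30, 13:05-13:35, 15:10-15:20, 18:30-19:25.
The last common window of at least 25 minutes is 18:30-19:25; a 25-minute meeting can start as late as 19:00 and still end by 19:25.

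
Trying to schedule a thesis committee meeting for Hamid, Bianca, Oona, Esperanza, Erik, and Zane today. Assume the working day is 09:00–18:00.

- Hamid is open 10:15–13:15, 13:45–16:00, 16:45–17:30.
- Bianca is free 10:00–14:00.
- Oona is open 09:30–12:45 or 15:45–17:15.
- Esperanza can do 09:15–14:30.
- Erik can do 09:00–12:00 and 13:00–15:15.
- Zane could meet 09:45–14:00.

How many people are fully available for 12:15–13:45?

Bianca, Esperanza, and Zane can make the full 12:15-13:45 slot — that's 3.

3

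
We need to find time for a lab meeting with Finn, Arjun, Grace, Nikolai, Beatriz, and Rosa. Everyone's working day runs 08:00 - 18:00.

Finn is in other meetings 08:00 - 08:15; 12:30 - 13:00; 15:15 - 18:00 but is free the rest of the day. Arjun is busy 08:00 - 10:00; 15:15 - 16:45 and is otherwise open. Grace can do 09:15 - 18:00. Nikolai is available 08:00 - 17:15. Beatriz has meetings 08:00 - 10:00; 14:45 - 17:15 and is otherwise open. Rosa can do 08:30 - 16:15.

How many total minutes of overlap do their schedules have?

Finn free: 08:15-12:30, 13:00-15:15 (invert busy blocks within the working day).
Arjun free: 10:00-15:15, 16:45-18:00 (invert busy blocks within the working day).
Grace free: 09:15-18:00.
Nikolai free: 08:00-17:15.
Beatriz free: 10:00-14:45, 17:15-18:00 (invert busy blocks within the working day).
Rosa free: 08:30-16:15.
Finn ∩ Arjun: 10:00-12:30, 13:00-15:15.
Finn ∩ Arjun ∩ Grace: 10:00-12:30, 13:00-15:15.
Finn ∩ Arjun ∩ Grace ∩ Nikolai: 10:00-12:30, 13:00-15:15.
Finn ∩ Arjun ∩ Grace ∩ Nikolai ∩ Beatriz: 10:00-12:30, 13:00-14:45.
Finn ∩ Arjun ∩ Grace ∩ Nikolai ∩ Beatriz ∩ Rosa: 10:00-12:30, 13:00-14:45.
Summing the common windows: 150 + 105 = 255 minutes.

255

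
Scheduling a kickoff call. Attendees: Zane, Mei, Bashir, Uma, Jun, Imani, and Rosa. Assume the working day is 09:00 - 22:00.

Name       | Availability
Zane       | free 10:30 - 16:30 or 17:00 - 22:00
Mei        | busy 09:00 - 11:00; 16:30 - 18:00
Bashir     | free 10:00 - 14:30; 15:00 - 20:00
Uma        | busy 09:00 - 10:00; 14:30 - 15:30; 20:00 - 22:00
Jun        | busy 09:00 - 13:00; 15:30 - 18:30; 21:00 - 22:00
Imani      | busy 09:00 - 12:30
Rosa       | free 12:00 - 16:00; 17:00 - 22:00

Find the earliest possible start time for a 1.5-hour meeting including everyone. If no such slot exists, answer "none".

Zane free: 10:30-16:30, 17:00-22:00.
Mei free: 11:00-16:30, 18:00-22:00 (invert busy blocks within the working day).
Bashir free: 10:00-14:30, 15:00-20:00.
Uma free: 10:00-14:30, 15:30-20:00 (invert busy blocks within the working day).
Jun free: 13:00-15:30, 18:30-21:00 (invert busy blocks within the working day).
Imani free: 12:30-22:00 (invert busy blocks within the working day).
Rosa free: 12:00-16:00, 17:00-22:00.
Zane ∩ Mei: 11:00-16:30, 18:00-22:00.
Zane ∩ Mei ∩ Bashir: 11:00-14:30, 15:00-16:30, 18:00-20:00.
Zane ∩ Mei ∩ Bashir ∩ Uma: 11:00-14:30, 15:30-16:30, 18:00-20:00.
Zane ∩ Mei ∩ Bashir ∩ Uma ∩ Jun: 13:00-14:30, 18:30-20:00.
Zane ∩ Mei ∩ Bashir ∩ Uma ∩ Jun ∩ Imani: 13:00-14:30, 18:30-20:00.
Zane ∩ Mei ∩ Bashir ∩ Uma ∩ Jun ∩ Imani ∩ Rosa: 13:00-14:30, 18:30-20:00.
The first common window of at least 90 minutes is 13:00-14:30, so the earliest start is 13:00.

13:00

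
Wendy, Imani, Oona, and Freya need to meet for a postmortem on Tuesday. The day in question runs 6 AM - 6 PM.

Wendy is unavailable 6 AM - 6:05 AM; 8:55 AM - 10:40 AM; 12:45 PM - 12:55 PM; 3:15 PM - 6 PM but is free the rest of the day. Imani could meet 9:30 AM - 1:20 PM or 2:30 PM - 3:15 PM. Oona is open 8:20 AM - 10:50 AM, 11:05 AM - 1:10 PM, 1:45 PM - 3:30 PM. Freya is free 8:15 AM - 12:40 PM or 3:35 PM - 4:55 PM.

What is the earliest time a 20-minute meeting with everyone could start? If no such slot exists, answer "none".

11:05

Wendy free: 06:05-08:55, 10:40-12:45, 12:55-15:15 (invert busy blocks within the working day).
Imani free: 09:30-13:20, 14:30-15:15.
Oona free: 08:20-10:50, 11:05-13:10, 13:45-15:30.
Freya free: 08:15-12:40, 15:35-16:55.
Wendy ∩ Imani: 10:40-12:45, 12:55-13:20, 14:30-15:15.
Wendy ∩ Imani ∩ Oona: 10:40-10:50, 11:05-12:45, 12:55-13:10, 14:30-15:15.
Wendy ∩ Imani ∩ Oona ∩ Freya: 10:40-10:50, 11:05-12:40.
Those are the intersection windows.
The first common window of at least 20 minutes is 11:05-12:40, so the earliest start is 11:05.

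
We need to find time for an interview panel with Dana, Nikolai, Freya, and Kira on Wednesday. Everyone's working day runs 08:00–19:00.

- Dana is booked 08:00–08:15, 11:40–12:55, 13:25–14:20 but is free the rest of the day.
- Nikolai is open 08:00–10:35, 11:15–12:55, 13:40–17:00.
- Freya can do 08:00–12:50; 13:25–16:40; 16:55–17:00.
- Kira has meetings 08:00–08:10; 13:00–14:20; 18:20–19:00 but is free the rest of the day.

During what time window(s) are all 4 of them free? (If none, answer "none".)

08:15-10:35, 11:15-11:40, 14:20-16:40, 16:55-17:00

Dana free: 08:15-11:40, 12:55-13:25, 14:20-19:00 (invert busy blocks within the working day).
Nikolai free: 08:00-10:35, 11:15-12:55, 13:40-17:00.
Freya free: 08:00-12:50, 13:25-16:40, 16:55-17:00.
Kira free: 08:10-13:00, 14:20-18:20 (invert busy blocks within the working day).
Dana ∩ Nikolai: 08:15-10:35, 11:15-11:40, 14:20-17:00.
Dana ∩ Nikolai ∩ Freya: 08:15-10:35, 11:15-11:40, 14:20-16:40, 16:55-17:00.
Dana ∩ Nikolai ∩ Freya ∩ Kira: 08:15-10:35, 11:15-11:40, 14:20-16:40, 16:55-17:00.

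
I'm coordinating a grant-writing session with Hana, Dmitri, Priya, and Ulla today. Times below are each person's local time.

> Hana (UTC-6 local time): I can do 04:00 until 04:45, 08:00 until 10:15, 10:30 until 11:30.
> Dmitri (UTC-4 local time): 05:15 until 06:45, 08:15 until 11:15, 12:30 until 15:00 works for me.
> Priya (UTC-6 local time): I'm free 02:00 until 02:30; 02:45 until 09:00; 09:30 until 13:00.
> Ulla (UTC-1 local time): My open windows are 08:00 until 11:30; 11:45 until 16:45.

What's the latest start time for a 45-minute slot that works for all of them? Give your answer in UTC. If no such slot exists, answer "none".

16:45

Hana in UTC: 10:00-10:45, 14:00-16:15, 16:30-17:30 (add 6h to convert from UTC-6).
Dmitri in UTC: 09:15-10:45, 12:15-15:15, 16:30-19:00 (add 4h to convert from UTC-4).
Priya in UTC: 08:00-08:30, 08:45-15:00, 15:30-19:00 (add 6h to convert from UTC-6).
Ulla in UTC: 09:00-12:30, 12:45-17:45 (add 1h to convert from UTC-1).
Hana ∩ Dmitri: 10:00-10:45, 14:00-15:15, 16:30-17:30.
Hana ∩ Dmitri ∩ Priya: 10:00-10:45, 14:00-15:00, 16:30-17:30.
Hana ∩ Dmitri ∩ Priya ∩ Ulla: 10:00-10:45, 14:00-15:00, 16:30-17:30.
The last common window of at least 45 minutes is 16:30-17:30; a 45-minute meeting can start as late as 16:45 and still end by 17:30.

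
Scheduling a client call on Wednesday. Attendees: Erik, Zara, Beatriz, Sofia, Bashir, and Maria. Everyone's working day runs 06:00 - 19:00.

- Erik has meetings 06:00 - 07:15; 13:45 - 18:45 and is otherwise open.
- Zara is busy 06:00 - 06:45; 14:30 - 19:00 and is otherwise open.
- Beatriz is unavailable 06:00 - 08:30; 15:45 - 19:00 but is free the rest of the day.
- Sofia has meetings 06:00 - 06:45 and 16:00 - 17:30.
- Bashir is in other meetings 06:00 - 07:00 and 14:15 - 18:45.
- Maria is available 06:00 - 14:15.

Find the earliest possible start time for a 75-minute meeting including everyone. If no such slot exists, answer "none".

Erik free: 07:15-13:45, 18:45-19:00 (invert busy blocks within the working day).
Zara free: 06:45-14:30 (invert busy blocks within the working day).
Beatriz free: 08:30-15:45 (invert busy blocks within the working day).
Sofia free: 06:45-16:00, 17:30-19:00 (invert busy blocks within the working day).
Bashir free: 07:00-14:15, 18:45-19:00 (invert busy blocks within the working day).
Maria free: 06:00-14:15.
Erik ∩ Zara: 07:15-13:45.
Erik ∩ Zara ∩ Beatriz: 08:30-13:45.
Erik ∩ Zara ∩ Beatriz ∩ Sofia: 08:30-13:45.
Erik ∩ Zara ∩ Beatriz ∩ Sofia ∩ Bashir: 08:30-13:45.
Erik ∩ Zara ∩ Beatriz ∩ Sofia ∩ Bashir ∩ Maria: 08:30-13:45.
The first common window of at least 75 minutes is 08:30-13:45, so the earliest start is 08:30.

08:30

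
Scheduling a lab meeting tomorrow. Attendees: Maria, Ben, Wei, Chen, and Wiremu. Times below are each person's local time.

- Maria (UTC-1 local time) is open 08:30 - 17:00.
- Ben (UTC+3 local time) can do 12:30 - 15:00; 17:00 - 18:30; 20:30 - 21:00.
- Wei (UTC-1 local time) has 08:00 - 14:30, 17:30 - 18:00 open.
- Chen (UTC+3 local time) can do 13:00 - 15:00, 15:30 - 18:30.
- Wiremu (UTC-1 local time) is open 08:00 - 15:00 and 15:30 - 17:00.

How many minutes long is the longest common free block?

Maria in UTC: 09:30-18:00 (add 1h to convert from UTC-1).
Ben in UTC: 09:30-12:00, 14:00-15:30, 17:30-18:00 (subtract 3h to convert from UTC+3).
Wei in UTC: 09:00-15:30, 18:30-19:00 (add 1h to convert from UTC-1).
Chen in UTC: 10:00-12:00, 12:30-15:30 (subtract 3h to convert from UTC+3).
Wiremu in UTC: 09:00-16:00, 16:30-18:00 (add 1h to convert from UTC-1).
Maria ∩ Ben: 09:30-12:00, 14:00-15:30, 17:30-18:00.
Maria ∩ Ben ∩ Wei: 09:30-12:00, 14:00-15:30.
Maria ∩ Ben ∩ Wei ∩ Chen: 10:00-12:00, 14:00-15:30.
Maria ∩ Ben ∩ Wei ∩ Chen ∩ Wiremu: 10:00-12:00, 14:00-15:30.
The longest is 10:00-12:00 at 120 minutes.

120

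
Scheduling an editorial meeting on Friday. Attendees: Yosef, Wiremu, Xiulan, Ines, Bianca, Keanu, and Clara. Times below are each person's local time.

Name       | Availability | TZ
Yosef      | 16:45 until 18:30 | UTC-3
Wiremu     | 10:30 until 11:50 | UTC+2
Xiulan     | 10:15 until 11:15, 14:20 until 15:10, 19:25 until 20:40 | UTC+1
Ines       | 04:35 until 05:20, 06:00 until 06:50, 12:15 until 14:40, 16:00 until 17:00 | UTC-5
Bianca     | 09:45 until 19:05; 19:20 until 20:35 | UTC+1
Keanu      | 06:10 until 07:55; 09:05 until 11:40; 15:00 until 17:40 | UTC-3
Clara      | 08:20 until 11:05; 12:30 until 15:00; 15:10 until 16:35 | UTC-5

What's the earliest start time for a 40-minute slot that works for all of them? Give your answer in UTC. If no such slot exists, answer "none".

none

Yosef in UTC: 19:45-21:30 (add 3h to convert from UTC-3).
Wiremu in UTC: 08:30-09:50 (subtract 2h to convert from UTC+2).
Xiulan in UTC: 09:15-10:15, 13:20-14:10, 18:25-19:40 (subtract 1h to convert from UTC+1).
Ines in UTC: 09:35-10:20, 11:00-11:50, 17:15-19:40, 21:00-22:00 (add 5h to convert from UTC-5).
Bianca in UTC: 08:45-18:05, 18:20-19:35 (subtract 1h to convert from UTC+1).
Keanu in UTC: 09:10-10:55, 12:05-14:40, 18:00-20:40 (add 3h to convert from UTC-3).
Clara in UTC: 13:20-16:05, 17:30-20:00, 20:10-21:35 (add 5h to convert from UTC-5).
Yosef ∩ Wiremu: ∅.
Yosef ∩ Wiremu ∩ Xiulan: ∅.
Yosef ∩ Wiremu ∩ Xiulan ∩ Ines: ∅.
Yosef ∩ Wiremu ∩ Xiulan ∩ Ines ∩ Bianca: ∅.
Yosef ∩ Wiremu ∩ Xiulan ∩ Ines ∩ Bianca ∩ Keanu: ∅.
Yosef ∩ Wiremu ∩ Xiulan ∩ Ines ∩ Bianca ∩ Keanu ∩ Clara: ∅.
There is no time when everyone is free.
No common window is at least 40 minutes long.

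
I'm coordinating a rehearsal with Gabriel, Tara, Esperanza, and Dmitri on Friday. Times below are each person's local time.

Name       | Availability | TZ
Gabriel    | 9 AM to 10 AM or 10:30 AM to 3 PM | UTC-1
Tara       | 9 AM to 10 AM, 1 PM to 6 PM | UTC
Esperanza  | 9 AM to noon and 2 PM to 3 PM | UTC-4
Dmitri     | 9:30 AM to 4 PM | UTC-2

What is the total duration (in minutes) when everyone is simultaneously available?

180

Gabriel in UTC: 10:00-11:00, 11:30-16:00 (add 1h to convert from UTC-1).
Tara in UTC: 09:00-10:00, 13:00-18:00.
Esperanza in UTC: 13:00-16:00, 18:00-19:00 (add 4h to convert from UTC-4).
Dmitri in UTC: 11:30-18:00 (add 2h to convert from UTC-2).
Gabriel ∩ Tara: 13:00-16:00.
Gabriel ∩ Tara ∩ Esperanza: 13:00-16:00.
Gabriel ∩ Tara ∩ Esperanza ∩ Dmitri: 13:00-16:00.
Those are the intersection windows.
That's a single block of 180 minutes.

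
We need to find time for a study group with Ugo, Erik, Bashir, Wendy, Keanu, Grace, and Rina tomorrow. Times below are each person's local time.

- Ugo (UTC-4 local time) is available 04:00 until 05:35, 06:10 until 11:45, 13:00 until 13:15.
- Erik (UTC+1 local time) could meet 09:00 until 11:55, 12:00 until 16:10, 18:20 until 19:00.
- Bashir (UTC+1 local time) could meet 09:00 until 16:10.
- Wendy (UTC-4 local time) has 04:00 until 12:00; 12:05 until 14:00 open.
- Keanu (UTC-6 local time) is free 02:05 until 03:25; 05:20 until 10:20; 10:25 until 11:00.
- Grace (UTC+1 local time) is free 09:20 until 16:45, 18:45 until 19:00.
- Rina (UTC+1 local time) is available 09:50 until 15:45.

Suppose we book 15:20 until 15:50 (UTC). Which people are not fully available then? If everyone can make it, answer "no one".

Ugo in UTC: 08:00-09:35, 10:10-15:45, 17:00-17:15 (add 4h to convert from UTC-4).
Erik in UTC: 08:00-10:55, 11:00-15:10, 17:20-18:00 (subtract 1h to convert from UTC+1).
Bashir in UTC: 08:00-15:10 (subtract 1h to convert from UTC+1).
Wendy in UTC: 08:00-16:00, 16:05-18:00 (add 4h to convert from UTC-4).
Keanu in UTC: 08:05-09:25, 11:20-16:20, 16:25-17:00 (add 6h to convert from UTC-6).
Grace in UTC: 08:20-15:45, 17:45-18:00 (subtract 1h to convert from UTC+1).
Rina in UTC: 08:50-14:45 (subtract 1h to convert from UTC+1).
Ugo: not fully free for 15:20-15:50. Erik: not fully free for 15:20-15:50. Bashir: not fully free for 15:20-15:50. Wendy: free for 15:20-15:50. Keanu: free for 15:20-15:50. Grace: not fully free for 15:20-15:50. Rina: not fully free for 15:20-15:50.

Bashir, Erik, Grace, Rina, Ugo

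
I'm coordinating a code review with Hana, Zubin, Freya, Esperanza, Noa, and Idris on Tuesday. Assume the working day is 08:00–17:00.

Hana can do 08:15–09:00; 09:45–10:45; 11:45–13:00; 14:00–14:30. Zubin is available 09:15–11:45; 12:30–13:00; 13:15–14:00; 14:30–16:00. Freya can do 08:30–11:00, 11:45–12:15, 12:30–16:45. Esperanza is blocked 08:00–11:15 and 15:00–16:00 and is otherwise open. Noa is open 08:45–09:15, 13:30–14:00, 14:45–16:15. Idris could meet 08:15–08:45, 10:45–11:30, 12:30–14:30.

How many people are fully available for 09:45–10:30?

Hana free: 08:15-09:00, 09:45-10:45, 11:45-13:00, 14:00-14:30.
Zubin free: 09:15-11:45, 12:30-13:00, 13:15-14:00, 14:30-16:00.
Freya free: 08:30-11:00, 11:45-12:15, 12:30-16:45.
Esperanza free: 11:15-15:00, 16:00-17:00 (invert busy blocks within the working day).
Noa free: 08:45-09:15, 13:30-14:00, 14:45-16:15.
Idris free: 08:15-08:45, 10:45-11:30, 12:30-14:30.
Hana, Zubin, and Freya can make the full 09:45-10:30 slot — that's 3.

3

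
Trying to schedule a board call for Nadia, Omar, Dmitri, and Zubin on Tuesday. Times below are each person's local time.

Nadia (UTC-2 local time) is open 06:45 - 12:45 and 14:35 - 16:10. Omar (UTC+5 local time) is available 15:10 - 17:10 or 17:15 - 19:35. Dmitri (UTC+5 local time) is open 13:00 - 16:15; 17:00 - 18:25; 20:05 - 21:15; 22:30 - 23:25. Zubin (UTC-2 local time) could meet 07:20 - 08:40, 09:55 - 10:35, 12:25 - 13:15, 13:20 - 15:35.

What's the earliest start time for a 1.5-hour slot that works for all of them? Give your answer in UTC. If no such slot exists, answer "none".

Nadia in UTC: 08:45-14:45, 16:35-18:10 (add 2h to convert from UTC-2).
Omar in UTC: 10:10-12:10, 12:15-14:35 (subtract 5h to convert from UTC+5).
Dmitri in UTC: 08:00-11:15, 12:00-13:25, 15:05-16:15, 17:30-18:25 (subtract 5h to convert from UTC+5).
Zubin in UTC: 09:20-10:40, 11:55-12:35, 14:25-15:15, 15:20-17:35 (add 2h to convert from UTC-2).
Nadia ∩ Omar: 10:10-12:10, 12:15-14:35.
Nadia ∩ Omar ∩ Dmitri: 10:10-11:15, 12:00-12:10, 12:15-13:25.
Nadia ∩ Omar ∩ Dmitri ∩ Zubin: 10:10-10:40, 12:00-12:10, 12:15-12:35.
Those are the intersection windows.
No common window is at least 90 minutes long.

none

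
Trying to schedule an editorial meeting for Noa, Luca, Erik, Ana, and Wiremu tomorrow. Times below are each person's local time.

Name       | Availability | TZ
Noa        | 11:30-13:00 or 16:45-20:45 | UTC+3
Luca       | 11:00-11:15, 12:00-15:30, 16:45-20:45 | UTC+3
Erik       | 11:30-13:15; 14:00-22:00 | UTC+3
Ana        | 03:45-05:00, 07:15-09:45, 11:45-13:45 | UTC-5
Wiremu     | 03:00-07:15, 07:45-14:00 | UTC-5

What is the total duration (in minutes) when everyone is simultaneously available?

180

Noa in UTC: 08:30-10:00, 13:45-17:45 (subtract 3h to convert from UTC+3).
Luca in UTC: 08:00-08:15, 09:00-12:30, 13:45-17:45 (subtract 3h to convert from UTC+3).
Erik in UTC: 08:30-10:15, 11:00-19:00 (subtract 3h to convert from UTC+3).
Ana in UTC: 08:45-10:00, 12:15-14:45, 16:45-18:45 (add 5h to convert from UTC-5).
Wiremu in UTC: 08:00-12:15, 12:45-19:00 (add 5h to convert from UTC-5).
Noa ∩ Luca: 09:00-10:00, 13:45-17:45.
Noa ∩ Luca ∩ Erik: 09:00-10:00, 13:45-17:45.
Noa ∩ Luca ∩ Erik ∩ Ana: 09:00-10:00, 13:45-14:45, 16:45-17:45.
Noa ∩ Luca ∩ Erik ∩ Ana ∩ Wiremu: 09:00-10:00, 13:45-14:45, 16:45-17:45.
Summing the common windows: 60 + 60 + 60 = 180 minutes.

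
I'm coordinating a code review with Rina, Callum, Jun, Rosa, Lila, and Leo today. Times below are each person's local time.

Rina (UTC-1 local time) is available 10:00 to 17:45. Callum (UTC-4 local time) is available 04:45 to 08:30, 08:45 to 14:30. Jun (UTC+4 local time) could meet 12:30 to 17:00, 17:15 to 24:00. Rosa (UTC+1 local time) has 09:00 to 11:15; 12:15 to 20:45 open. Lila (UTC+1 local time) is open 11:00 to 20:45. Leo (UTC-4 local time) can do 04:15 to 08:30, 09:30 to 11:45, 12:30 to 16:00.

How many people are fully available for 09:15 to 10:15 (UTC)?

4

Rina in UTC: 11:00-18:45 (add 1h to convert from UTC-1).
Callum in UTC: 08:45-12:30, 12:45-18:30 (add 4h to convert from UTC-4).
Jun in UTC: 08:30-13:00, 13:15-20:00 (subtract 4h to convert from UTC+4).
Rosa in UTC: 08:00-10:15, 11:15-19:45 (subtract 1h to convert from UTC+1).
Lila in UTC: 10:00-19:45 (subtract 1h to convert from UTC+1).
Leo in UTC: 08:15-12:30, 13:30-15:45, 16:30-20:00 (add 4h to convert from UTC-4).
Callum, Jun, Rosa, and Leo can make the full 09:15-10:15 slot — that's 4.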